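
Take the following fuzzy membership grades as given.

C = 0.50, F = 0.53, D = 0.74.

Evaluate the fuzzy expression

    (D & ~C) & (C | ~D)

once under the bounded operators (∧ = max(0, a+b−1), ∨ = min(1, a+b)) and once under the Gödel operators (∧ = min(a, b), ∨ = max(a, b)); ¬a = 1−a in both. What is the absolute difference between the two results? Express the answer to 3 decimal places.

0.500

Under bounded:
  ~C = 1 − 0.50 = 0.50
  D & ~C = max(0, a+b−1) on (0.74, 0.50) = 0.24
  ~D = 1 − 0.74 = 0.26
  C | ~D = min(1, a+b) on (0.50, 0.26) = 0.76
  (D & ~C) & (C | ~D) = max(0, a+b−1) on (0.24, 0.76) = 0.00
  → value = 0.0000
Under Gödel:
  ~C = 1 − 0.50 = 0.50
  D & ~C = min(a, b) on (0.74, 0.50) = 0.50
  ~D = 1 − 0.74 = 0.26
  C | ~D = max(a, b) on (0.50, 0.26) = 0.50
  (D & ~C) & (C | ~D) = min(a, b) on (0.50, 0.50) = 0.50
  → value = 0.5000
|0.0000 − 0.5000| = 0.500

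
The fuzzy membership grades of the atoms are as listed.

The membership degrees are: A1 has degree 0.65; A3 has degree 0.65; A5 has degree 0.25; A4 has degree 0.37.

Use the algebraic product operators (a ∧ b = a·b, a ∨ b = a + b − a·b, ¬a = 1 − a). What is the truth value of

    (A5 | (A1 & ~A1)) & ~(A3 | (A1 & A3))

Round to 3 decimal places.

0.085

~A1 = 1 − 0.6500 = 0.3500
A1 & ~A1 = a·b on (0.6500, 0.3500) = 0.2275
A5 | (A1 & ~A1) = a + b − a·b on (0.2500, 0.2275) = 0.4206
A1 & A3 = a·b on (0.6500, 0.6500) = 0.4225
A3 | (A1 & A3) = a + b − a·b on (0.6500, 0.4225) = 0.7979
~(A3 | (A1 & A3)) = 1 − 0.7979 = 0.2021
(A5 | (A1 & ~A1)) & ~(A3 | (A1 & A3)) = a·b on (0.4206, 0.2021) = 0.0850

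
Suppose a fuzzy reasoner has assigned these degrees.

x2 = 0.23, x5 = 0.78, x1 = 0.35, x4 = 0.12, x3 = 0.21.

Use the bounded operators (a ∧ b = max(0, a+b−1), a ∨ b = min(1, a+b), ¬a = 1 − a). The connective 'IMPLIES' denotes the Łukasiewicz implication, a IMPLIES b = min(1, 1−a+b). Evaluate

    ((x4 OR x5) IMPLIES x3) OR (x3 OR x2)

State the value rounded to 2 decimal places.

x4 OR x5 = min(1, a+b) on (0.12, 0.78) = 0.90
(x4 OR x5) IMPLIES x3  [Łukasiewicz: min(1, 1−a+b)] with a=0.90, b=0.21 → 0.31
x3 OR x2 = min(1, a+b) on (0.21, 0.23) = 0.44
((x4 OR x5) IMPLIES x3) OR (x3 OR x2) = min(1, a+b) on (0.31, 0.44) = 0.75

0.75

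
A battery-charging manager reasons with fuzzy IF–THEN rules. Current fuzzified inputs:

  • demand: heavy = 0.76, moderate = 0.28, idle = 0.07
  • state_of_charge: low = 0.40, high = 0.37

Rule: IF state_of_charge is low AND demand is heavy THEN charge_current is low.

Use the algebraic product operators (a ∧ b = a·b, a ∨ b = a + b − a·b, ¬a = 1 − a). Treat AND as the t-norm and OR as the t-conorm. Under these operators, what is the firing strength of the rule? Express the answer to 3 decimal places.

firing strength: low=0.40, heavy=0.76; AND[a·b] → w = 0.3040

0.304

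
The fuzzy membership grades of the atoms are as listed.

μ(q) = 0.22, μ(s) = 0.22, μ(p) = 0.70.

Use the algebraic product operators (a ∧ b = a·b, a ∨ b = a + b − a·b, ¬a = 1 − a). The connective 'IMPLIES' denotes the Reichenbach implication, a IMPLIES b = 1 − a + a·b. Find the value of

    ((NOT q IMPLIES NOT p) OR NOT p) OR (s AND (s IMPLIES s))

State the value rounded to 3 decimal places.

NOT q = 1 − 0.2200 = 0.7800
NOT p = 1 − 0.7000 = 0.3000
NOT q IMPLIES NOT p  [Reichenbach: 1 − a + a·b] with a=0.7800, b=0.3000 → 0.4540
NOT p = 1 − 0.7000 = 0.3000
(NOT q IMPLIES NOT p) OR NOT p = a + b − a·b on (0.4540, 0.3000) = 0.6178
s IMPLIES s  [Reichenbach: 1 − a + a·b] with a=0.2200, b=0.2200 → 0.8284
s AND (s IMPLIES s) = a·b on (0.2200, 0.8284) = 0.1822
((NOT q IMPLIES NOT p) OR NOT p) OR (s AND (s IMPLIES s)) = a + b − a·b on (0.6178, 0.1822) = 0.6875

0.687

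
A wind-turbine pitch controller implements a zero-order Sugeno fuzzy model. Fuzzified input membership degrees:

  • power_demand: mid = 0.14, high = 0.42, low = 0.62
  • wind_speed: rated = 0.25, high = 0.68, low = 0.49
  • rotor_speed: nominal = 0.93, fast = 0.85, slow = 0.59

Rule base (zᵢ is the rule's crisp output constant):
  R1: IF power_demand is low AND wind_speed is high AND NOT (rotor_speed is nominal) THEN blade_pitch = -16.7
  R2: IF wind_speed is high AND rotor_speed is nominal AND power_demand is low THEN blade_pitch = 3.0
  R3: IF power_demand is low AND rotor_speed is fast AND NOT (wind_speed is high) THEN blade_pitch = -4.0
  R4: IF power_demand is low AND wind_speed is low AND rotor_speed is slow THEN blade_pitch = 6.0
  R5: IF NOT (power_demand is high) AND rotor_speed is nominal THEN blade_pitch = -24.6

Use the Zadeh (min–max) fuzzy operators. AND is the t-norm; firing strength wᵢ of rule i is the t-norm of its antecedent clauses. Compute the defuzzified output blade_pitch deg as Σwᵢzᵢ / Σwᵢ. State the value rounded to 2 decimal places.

R1 (z=-16.7): low=0.62, high=0.68, ¬nominal=1−0.93=0.07; AND[min(a, b)] → w = 0.07
R2 (z=3.0): high=0.68, nominal=0.93, low=0.62; AND[min(a, b)] → w = 0.62
R3 (z=-4.0): low=0.62, fast=0.85, ¬high=1−0.68=0.32; AND[min(a, b)] → w = 0.32
R4 (z=6.0): low=0.62, low=0.49, slow=0.59; AND[min(a, b)] → w = 0.49
R5 (z=-24.6): ¬high=1−0.42=0.58, nominal=0.93; AND[min(a, b)] → w = 0.58
Weighted average = (0.07·-16.7 + 0.62·3.0 + 0.32·-4.0 + 0.49·6.0 + 0.58·-24.6) / (0.07 + 0.62 + 0.32 + 0.49 + 0.58)
  = -11.9170 / 2.0800 = -5.73

-5.73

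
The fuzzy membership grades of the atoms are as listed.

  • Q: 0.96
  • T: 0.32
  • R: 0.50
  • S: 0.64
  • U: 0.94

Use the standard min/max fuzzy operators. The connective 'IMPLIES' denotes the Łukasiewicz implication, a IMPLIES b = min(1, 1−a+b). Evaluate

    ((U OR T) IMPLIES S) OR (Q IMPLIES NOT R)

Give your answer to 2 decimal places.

0.70

U OR T = max(a, b) on (0.94, 0.32) = 0.94
(U OR T) IMPLIES S  [Łukasiewicz: min(1, 1−a+b)] with a=0.94, b=0.64 → 0.70
NOT R = 1 − 0.50 = 0.50
Q IMPLIES NOT R  [Łukasiewicz: min(1, 1−a+b)] with a=0.96, b=0.50 → 0.54
((U OR T) IMPLIES S) OR (Q IMPLIES NOT R) = max(a, b) on (0.70, 0.54) = 0.70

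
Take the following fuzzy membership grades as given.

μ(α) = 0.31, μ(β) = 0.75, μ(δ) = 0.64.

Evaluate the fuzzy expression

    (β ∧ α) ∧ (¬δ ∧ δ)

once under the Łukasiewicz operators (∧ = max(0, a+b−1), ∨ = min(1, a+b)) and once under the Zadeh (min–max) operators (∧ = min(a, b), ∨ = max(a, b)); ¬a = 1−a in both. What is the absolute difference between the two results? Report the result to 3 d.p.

Under Łukasiewicz:
  β ∧ α = max(0, a+b−1) on (0.75, 0.31) = 0.06
  ¬δ = 1 − 0.64 = 0.36
  ¬δ ∧ δ = max(0, a+b−1) on (0.36, 0.64) = 0.00
  (β ∧ α) ∧ (¬δ ∧ δ) = max(0, a+b−1) on (0.06, 0.00) = 0.00
  → value = 0.0000
Under Zadeh (min–max):
  β ∧ α = min(a, b) on (0.75, 0.31) = 0.31
  ¬δ = 1 − 0.64 = 0.36
  ¬δ ∧ δ = min(a, b) on (0.36, 0.64) = 0.36
  (β ∧ α) ∧ (¬δ ∧ δ) = min(a, b) on (0.31, 0.36) = 0.31
  → value = 0.3100
|0.0000 − 0.3100| = 0.310

0.310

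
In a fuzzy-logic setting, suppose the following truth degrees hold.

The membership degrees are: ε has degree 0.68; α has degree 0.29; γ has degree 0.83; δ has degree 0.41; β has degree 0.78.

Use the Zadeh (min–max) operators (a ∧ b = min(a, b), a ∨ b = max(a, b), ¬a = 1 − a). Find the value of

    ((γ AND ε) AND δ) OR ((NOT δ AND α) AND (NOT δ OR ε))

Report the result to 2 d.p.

0.41

γ AND ε = min(a, b) on (0.83, 0.68) = 0.68
(γ AND ε) AND δ = min(a, b) on (0.68, 0.41) = 0.41
NOT δ = 1 − 0.41 = 0.59
NOT δ AND α = min(a, b) on (0.59, 0.29) = 0.29
NOT δ = 1 − 0.41 = 0.59
NOT δ OR ε = max(a, b) on (0.59, 0.68) = 0.68
(NOT δ AND α) AND (NOT δ OR ε) = min(a, b) on (0.29, 0.68) = 0.29
((γ AND ε) AND δ) OR ((NOT δ AND α) AND (NOT δ OR ε)) = max(a, b) on (0.41, 0.29) = 0.41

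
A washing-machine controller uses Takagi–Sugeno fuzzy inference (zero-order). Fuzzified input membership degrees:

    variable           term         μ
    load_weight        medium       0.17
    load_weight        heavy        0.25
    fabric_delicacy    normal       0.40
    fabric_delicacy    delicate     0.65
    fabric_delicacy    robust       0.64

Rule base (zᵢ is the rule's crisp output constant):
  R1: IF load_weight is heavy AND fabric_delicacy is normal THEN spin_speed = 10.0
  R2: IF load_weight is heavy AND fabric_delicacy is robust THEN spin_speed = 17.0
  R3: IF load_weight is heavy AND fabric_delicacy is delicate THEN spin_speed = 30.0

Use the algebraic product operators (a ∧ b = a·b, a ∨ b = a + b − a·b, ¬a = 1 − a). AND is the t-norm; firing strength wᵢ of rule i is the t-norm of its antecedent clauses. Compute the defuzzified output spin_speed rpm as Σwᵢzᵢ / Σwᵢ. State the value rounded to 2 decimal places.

20.34

R1 (z=10.0): heavy=0.25, normal=0.40; AND[a·b] → w = 0.1000
R2 (z=17.0): heavy=0.25, robust=0.64; AND[a·b] → w = 0.1600
R3 (z=30.0): heavy=0.25, delicate=0.65; AND[a·b] → w = 0.1625
Weighted average = (0.1000·10.0 + 0.1600·17.0 + 0.1625·30.0) / (0.1000 + 0.1600 + 0.1625)
  = 8.5950 / 0.4225 = 20.34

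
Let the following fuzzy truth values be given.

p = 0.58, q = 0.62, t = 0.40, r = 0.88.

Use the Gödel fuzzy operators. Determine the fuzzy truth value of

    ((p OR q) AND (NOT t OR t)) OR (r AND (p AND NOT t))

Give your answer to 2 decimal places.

p OR q = max(a, b) on (0.58, 0.62) = 0.62
NOT t = 1 − 0.40 = 0.60
NOT t OR t = max(a, b) on (0.60, 0.40) = 0.60
(p OR q) AND (NOT t OR t) = min(a, b) on (0.62, 0.60) = 0.60
NOT t = 1 − 0.40 = 0.60
p AND NOT t = min(a, b) on (0.58, 0.60) = 0.58
r AND (p AND NOT t) = min(a, b) on (0.88, 0.58) = 0.58
((p OR q) AND (NOT t OR t)) OR (r AND (p AND NOT t)) = max(a, b) on (0.60, 0.58) = 0.60

0.60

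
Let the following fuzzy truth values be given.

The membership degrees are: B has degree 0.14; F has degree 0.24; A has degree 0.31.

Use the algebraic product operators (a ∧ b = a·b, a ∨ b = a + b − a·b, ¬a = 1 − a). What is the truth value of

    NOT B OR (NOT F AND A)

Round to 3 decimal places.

0.893

NOT B = 1 − 0.1400 = 0.8600
NOT F = 1 − 0.2400 = 0.7600
NOT F AND A = a·b on (0.7600, 0.3100) = 0.2356
NOT B OR (NOT F AND A) = a + b − a·b on (0.8600, 0.2356) = 0.8930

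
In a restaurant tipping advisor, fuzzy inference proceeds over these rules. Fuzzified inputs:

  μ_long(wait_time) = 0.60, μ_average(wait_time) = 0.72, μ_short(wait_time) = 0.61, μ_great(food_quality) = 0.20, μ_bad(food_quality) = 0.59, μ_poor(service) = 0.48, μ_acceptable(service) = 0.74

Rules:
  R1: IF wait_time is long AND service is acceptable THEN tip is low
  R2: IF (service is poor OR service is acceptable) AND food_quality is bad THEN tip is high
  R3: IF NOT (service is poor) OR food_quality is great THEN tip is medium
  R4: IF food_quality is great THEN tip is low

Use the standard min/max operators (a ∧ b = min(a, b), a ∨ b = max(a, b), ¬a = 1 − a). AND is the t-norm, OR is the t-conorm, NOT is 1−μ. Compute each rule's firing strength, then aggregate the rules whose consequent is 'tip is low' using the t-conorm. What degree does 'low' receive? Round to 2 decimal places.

R1: long=0.60, acceptable=0.74; AND[min(a, b)] → w = 0.60
R2: (poor=0.48 OR acceptable=0.74) = 0.74; AND[min(a, b)] with bad=0.59 → w = 0.59
R3: ¬poor=1−0.48=0.52, great=0.20; OR[max(a, b)] → w = 0.52
R4: great=0.20 → w = 0.20
Rules with consequent 'low': {R1, R4} → strengths 0.60, 0.20
Aggregate via t-conorm [max(a, b)]: 0.60

0.60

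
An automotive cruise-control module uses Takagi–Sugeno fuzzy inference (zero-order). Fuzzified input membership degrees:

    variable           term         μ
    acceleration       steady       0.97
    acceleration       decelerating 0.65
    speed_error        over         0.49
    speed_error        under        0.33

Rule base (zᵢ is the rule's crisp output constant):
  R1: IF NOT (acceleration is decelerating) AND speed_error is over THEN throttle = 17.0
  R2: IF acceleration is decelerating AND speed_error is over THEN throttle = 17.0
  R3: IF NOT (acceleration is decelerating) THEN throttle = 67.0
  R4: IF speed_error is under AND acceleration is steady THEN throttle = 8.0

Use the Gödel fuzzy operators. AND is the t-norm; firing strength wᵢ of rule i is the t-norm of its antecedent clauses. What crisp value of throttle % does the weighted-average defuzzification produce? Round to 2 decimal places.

R1 (z=17.0): ¬decelerating=1−0.65=0.35, over=0.49; AND[min(a, b)] → w = 0.35
R2 (z=17.0): decelerating=0.65, over=0.49; AND[min(a, b)] → w = 0.49
R3 (z=67.0): ¬decelerating=1−0.65=0.35 → w = 0.35
R4 (z=8.0): under=0.33, steady=0.97; AND[min(a, b)] → w = 0.33
Weighted average = (0.35·17.0 + 0.49·17.0 + 0.35·67.0 + 0.33·8.0) / (0.35 + 0.49 + 0.35 + 0.33)
  = 40.3700 / 1.5200 = 26.56

26.56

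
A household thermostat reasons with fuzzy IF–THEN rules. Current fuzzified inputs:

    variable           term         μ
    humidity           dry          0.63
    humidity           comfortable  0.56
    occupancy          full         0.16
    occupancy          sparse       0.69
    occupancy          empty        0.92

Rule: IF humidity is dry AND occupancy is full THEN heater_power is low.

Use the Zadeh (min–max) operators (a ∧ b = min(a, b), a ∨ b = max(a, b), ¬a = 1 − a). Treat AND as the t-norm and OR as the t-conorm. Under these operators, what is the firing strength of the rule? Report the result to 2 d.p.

firing strength: dry=0.63, full=0.16; AND[min(a, b)] → w = 0.16

0.16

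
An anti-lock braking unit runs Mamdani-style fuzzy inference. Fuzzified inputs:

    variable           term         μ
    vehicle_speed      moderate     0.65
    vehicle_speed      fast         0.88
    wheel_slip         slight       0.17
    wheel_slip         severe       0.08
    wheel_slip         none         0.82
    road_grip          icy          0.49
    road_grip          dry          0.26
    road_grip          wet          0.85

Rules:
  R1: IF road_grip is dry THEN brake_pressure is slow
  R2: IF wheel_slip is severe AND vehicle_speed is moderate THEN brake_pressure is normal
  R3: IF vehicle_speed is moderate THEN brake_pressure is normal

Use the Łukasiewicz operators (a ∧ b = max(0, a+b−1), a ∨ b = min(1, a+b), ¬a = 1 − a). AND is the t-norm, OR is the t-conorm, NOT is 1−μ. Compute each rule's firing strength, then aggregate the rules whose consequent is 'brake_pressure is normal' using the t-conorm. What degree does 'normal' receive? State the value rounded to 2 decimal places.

0.65

R1: dry=0.26 → w = 0.26
R2: severe=0.08, moderate=0.65; AND[max(0, a+b−1)] → w = 0.00
R3: moderate=0.65 → w = 0.65
Rules with consequent 'normal': {R2, R3} → strengths 0.00, 0.65
Aggregate via t-conorm [min(1, a+b)]: 0.65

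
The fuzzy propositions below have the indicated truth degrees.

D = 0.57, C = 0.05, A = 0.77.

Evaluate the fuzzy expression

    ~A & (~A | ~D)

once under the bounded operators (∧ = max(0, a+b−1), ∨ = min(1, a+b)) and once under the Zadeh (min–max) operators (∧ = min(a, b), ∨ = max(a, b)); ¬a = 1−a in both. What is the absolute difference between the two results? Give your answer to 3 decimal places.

0.230

Under bounded:
  ~A = 1 − 0.77 = 0.23
  ~A = 1 − 0.77 = 0.23
  ~D = 1 − 0.57 = 0.43
  ~A | ~D = min(1, a+b) on (0.23, 0.43) = 0.66
  ~A & (~A | ~D) = max(0, a+b−1) on (0.23, 0.66) = 0.00
  → value = 0.0000
Under Zadeh (min–max):
  ~A = 1 − 0.77 = 0.23
  ~A = 1 − 0.77 = 0.23
  ~D = 1 − 0.57 = 0.43
  ~A | ~D = max(a, b) on (0.23, 0.43) = 0.43
  ~A & (~A | ~D) = min(a, b) on (0.23, 0.43) = 0.23
  → value = 0.2300
|0.0000 − 0.2300| = 0.230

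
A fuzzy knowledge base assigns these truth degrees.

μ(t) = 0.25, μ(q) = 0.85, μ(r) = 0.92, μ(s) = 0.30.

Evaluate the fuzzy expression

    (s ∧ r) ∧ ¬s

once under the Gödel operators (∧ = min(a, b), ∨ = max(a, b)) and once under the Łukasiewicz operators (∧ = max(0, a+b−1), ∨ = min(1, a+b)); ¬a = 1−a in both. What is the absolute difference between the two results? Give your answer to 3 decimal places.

0.300

Under Gödel:
  s ∧ r = min(a, b) on (0.30, 0.92) = 0.30
  ¬s = 1 − 0.30 = 0.70
  (s ∧ r) ∧ ¬s = min(a, b) on (0.30, 0.70) = 0.30
  → value = 0.3000
Under Łukasiewicz:
  s ∧ r = max(0, a+b−1) on (0.30, 0.92) = 0.22
  ¬s = 1 − 0.30 = 0.70
  (s ∧ r) ∧ ¬s = max(0, a+b−1) on (0.22, 0.70) = 0.00
  → value = 0.0000
|0.3000 − 0.0000| = 0.300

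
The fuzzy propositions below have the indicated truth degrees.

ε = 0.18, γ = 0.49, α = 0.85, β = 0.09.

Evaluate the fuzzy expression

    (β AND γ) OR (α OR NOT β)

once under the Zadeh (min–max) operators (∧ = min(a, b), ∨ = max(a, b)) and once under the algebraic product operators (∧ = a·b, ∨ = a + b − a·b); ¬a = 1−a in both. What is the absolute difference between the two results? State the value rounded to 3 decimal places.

0.077

Under Zadeh (min–max):
  β AND γ = min(a, b) on (0.09, 0.49) = 0.09
  NOT β = 1 − 0.09 = 0.91
  α OR NOT β = max(a, b) on (0.85, 0.91) = 0.91
  (β AND γ) OR (α OR NOT β) = max(a, b) on (0.09, 0.91) = 0.91
  → value = 0.9100
Under algebraic product:
  β AND γ = a·b on (0.0900, 0.4900) = 0.0441
  NOT β = 1 − 0.0900 = 0.9100
  α OR NOT β = a + b − a·b on (0.8500, 0.9100) = 0.9865
  (β AND γ) OR (α OR NOT β) = a + b − a·b on (0.0441, 0.9865) = 0.9871
  → value = 0.9871
|0.9100 − 0.9871| = 0.077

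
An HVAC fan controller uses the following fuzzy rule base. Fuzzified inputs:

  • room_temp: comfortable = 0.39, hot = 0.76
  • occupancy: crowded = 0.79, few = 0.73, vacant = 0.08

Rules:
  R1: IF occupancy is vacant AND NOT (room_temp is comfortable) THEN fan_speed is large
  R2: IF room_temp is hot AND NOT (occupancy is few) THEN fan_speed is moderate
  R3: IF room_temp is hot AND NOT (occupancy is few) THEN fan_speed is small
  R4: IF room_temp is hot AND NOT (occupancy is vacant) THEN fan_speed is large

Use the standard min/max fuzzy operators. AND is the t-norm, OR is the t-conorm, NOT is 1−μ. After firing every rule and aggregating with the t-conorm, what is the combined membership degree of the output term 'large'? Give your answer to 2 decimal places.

R1: vacant=0.08, ¬comfortable=1−0.39=0.61; AND[min(a, b)] → w = 0.08
R2: hot=0.76, ¬few=1−0.73=0.27; AND[min(a, b)] → w = 0.27
R3: hot=0.76, ¬few=1−0.73=0.27; AND[min(a, b)] → w = 0.27
R4: hot=0.76, ¬vacant=1−0.08=0.92; AND[min(a, b)] → w = 0.76
Rules with consequent 'large': {R1, R4} → strengths 0.08, 0.76
Aggregate via t-conorm [max(a, b)]: 0.76

0.76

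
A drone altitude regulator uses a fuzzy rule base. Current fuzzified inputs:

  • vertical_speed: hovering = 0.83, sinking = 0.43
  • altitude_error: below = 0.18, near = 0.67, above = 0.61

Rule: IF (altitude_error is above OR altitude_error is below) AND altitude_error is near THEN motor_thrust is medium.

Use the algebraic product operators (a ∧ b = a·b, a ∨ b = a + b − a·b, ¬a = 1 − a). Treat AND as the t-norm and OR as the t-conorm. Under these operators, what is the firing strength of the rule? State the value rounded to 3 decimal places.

firing strength: (above=0.61 OR below=0.18) = 0.6802; AND[a·b] with near=0.67 → w = 0.4557

0.456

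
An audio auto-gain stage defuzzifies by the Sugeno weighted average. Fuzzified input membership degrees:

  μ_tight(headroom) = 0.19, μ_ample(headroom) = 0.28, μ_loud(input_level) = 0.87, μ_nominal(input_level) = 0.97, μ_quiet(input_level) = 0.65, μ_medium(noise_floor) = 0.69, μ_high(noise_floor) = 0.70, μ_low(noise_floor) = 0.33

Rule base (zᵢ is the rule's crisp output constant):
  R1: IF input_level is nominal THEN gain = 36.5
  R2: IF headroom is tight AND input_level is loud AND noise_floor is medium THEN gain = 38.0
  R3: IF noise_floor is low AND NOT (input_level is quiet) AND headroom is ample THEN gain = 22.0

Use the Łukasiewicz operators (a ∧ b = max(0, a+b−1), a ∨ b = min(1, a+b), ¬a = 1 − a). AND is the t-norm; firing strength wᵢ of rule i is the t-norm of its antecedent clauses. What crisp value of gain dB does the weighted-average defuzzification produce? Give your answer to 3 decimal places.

36.500

R1 (z=36.5): nominal=0.97 → w = 0.97
R2 (z=38.0): tight=0.19, loud=0.87, medium=0.69; AND[max(0, a+b−1)] → w = 0.00
R3 (z=22.0): low=0.33, ¬quiet=1−0.65=0.35, ample=0.28; AND[max(0, a+b−1)] → w = 0.00
Weighted average = (0.97·36.5 + 0.00·38.0 + 0.00·22.0) / (0.97 + 0.00 + 0.00)
  = 35.4050 / 0.9700 = 36.500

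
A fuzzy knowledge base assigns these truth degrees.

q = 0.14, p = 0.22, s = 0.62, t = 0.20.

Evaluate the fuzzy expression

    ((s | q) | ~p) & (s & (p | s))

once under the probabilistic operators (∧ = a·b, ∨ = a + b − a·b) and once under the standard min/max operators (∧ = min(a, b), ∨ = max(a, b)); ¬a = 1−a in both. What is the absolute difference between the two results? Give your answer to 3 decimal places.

0.215

Under probabilistic:
  s | q = a + b − a·b on (0.6200, 0.1400) = 0.6732
  ~p = 1 − 0.2200 = 0.7800
  (s | q) | ~p = a + b − a·b on (0.6732, 0.7800) = 0.9281
  p | s = a + b − a·b on (0.2200, 0.6200) = 0.7036
  s & (p | s) = a·b on (0.6200, 0.7036) = 0.4362
  ((s | q) | ~p) & (s & (p | s)) = a·b on (0.9281, 0.4362) = 0.4049
  → value = 0.4049
Under standard min/max:
  s | q = max(a, b) on (0.62, 0.14) = 0.62
  ~p = 1 − 0.22 = 0.78
  (s | q) | ~p = max(a, b) on (0.62, 0.78) = 0.78
  p | s = max(a, b) on (0.22, 0.62) = 0.62
  s & (p | s) = min(a, b) on (0.62, 0.62) = 0.62
  ((s | q) | ~p) & (s & (p | s)) = min(a, b) on (0.78, 0.62) = 0.62
  → value = 0.6200
|0.4049 − 0.6200| = 0.215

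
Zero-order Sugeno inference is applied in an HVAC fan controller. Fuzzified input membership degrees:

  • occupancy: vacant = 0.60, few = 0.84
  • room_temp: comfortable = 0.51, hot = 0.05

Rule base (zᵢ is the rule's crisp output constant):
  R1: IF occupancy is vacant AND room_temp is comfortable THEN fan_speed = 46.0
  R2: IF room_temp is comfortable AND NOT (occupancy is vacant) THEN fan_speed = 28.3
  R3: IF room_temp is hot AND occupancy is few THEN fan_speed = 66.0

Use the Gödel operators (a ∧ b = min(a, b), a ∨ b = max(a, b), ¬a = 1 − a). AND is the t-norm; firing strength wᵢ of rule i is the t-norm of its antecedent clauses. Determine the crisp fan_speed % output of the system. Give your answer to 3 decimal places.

39.667

R1 (z=46.0): vacant=0.60, comfortable=0.51; AND[min(a, b)] → w = 0.51
R2 (z=28.3): comfortable=0.51, ¬vacant=1−0.60=0.40; AND[min(a, b)] → w = 0.40
R3 (z=66.0): hot=0.05, few=0.84; AND[min(a, b)] → w = 0.05
Weighted average = (0.51·46.0 + 0.40·28.3 + 0.05·66.0) / (0.51 + 0.40 + 0.05)
  = 38.0800 / 0.9600 = 39.667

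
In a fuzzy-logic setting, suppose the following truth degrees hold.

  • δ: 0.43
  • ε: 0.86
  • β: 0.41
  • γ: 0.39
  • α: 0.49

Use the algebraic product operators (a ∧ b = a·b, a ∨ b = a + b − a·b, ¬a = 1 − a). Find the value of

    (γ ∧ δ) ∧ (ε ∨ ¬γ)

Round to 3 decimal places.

0.159

γ ∧ δ = a·b on (0.3900, 0.4300) = 0.1677
¬γ = 1 − 0.3900 = 0.6100
ε ∨ ¬γ = a + b − a·b on (0.8600, 0.6100) = 0.9454
(γ ∧ δ) ∧ (ε ∨ ¬γ) = a·b on (0.1677, 0.9454) = 0.1585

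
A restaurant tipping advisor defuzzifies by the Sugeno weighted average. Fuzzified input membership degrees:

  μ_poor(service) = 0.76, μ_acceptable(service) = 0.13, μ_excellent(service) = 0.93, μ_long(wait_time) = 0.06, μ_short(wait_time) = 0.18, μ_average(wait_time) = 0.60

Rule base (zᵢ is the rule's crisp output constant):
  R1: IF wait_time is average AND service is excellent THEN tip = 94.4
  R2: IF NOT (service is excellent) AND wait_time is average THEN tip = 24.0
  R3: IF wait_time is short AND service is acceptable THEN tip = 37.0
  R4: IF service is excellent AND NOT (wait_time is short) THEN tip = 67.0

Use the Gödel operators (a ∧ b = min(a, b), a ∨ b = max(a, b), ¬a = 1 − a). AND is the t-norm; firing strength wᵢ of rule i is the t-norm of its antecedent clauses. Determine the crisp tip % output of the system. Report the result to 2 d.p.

72.88

R1 (z=94.4): average=0.60, excellent=0.93; AND[min(a, b)] → w = 0.60
R2 (z=24.0): ¬excellent=1−0.93=0.07, average=0.60; AND[min(a, b)] → w = 0.07
R3 (z=37.0): short=0.18, acceptable=0.13; AND[min(a, b)] → w = 0.13
R4 (z=67.0): excellent=0.93, ¬short=1−0.18=0.82; AND[min(a, b)] → w = 0.82
Weighted average = (0.60·94.4 + 0.07·24.0 + 0.13·37.0 + 0.82·67.0) / (0.60 + 0.07 + 0.13 + 0.82)
  = 118.0700 / 1.6200 = 72.88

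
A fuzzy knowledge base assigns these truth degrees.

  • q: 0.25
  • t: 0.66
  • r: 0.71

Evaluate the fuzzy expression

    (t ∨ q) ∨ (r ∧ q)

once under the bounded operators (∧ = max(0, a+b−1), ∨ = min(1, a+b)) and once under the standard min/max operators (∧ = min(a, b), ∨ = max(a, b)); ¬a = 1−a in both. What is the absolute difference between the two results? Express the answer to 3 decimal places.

Under bounded:
  t ∨ q = min(1, a+b) on (0.66, 0.25) = 0.91
  r ∧ q = max(0, a+b−1) on (0.71, 0.25) = 0.00
  (t ∨ q) ∨ (r ∧ q) = min(1, a+b) on (0.91, 0.00) = 0.91
  → value = 0.9100
Under standard min/max:
  t ∨ q = max(a, b) on (0.66, 0.25) = 0.66
  r ∧ q = min(a, b) on (0.71, 0.25) = 0.25
  (t ∨ q) ∨ (r ∧ q) = max(a, b) on (0.66, 0.25) = 0.66
  → value = 0.6600
|0.9100 − 0.6600| = 0.250

0.250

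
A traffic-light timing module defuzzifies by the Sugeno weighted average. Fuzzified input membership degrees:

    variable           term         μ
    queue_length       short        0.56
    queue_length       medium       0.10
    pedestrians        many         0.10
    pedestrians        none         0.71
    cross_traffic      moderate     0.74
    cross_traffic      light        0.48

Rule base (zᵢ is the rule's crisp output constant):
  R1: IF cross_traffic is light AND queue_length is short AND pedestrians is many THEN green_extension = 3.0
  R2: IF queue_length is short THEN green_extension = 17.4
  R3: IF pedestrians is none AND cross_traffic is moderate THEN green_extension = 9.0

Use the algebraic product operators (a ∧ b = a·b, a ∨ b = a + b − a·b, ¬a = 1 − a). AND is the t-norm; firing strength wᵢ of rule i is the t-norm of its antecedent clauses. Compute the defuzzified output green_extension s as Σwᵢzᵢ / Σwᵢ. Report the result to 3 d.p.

R1 (z=3.0): light=0.48, short=0.56, many=0.10; AND[a·b] → w = 0.0269
R2 (z=17.4): short=0.56 → w = 0.5600
R3 (z=9.0): none=0.71, moderate=0.74; AND[a·b] → w = 0.5254
Weighted average = (0.0269·3.0 + 0.5600·17.4 + 0.5254·9.0) / (0.0269 + 0.5600 + 0.5254)
  = 14.5532 / 1.1123 = 13.084

13.084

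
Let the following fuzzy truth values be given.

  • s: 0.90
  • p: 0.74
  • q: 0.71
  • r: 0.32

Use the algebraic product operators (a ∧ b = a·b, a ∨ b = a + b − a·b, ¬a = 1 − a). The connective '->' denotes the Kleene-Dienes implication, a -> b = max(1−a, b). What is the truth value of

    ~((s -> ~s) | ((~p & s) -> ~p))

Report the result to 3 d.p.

~s = 1 − 0.9000 = 0.1000
s -> ~s  [Kleene-Dienes: max(1−a, b)] with a=0.9000, b=0.1000 → 0.1000
~p = 1 − 0.7400 = 0.2600
~p & s = a·b on (0.2600, 0.9000) = 0.2340
~p = 1 − 0.7400 = 0.2600
(~p & s) -> ~p  [Kleene-Dienes: max(1−a, b)] with a=0.2340, b=0.2600 → 0.7660
(s -> ~s) | ((~p & s) -> ~p) = a + b − a·b on (0.1000, 0.7660) = 0.7894
~((s -> ~s) | ((~p & s) -> ~p)) = 1 − 0.7894 = 0.2106

0.211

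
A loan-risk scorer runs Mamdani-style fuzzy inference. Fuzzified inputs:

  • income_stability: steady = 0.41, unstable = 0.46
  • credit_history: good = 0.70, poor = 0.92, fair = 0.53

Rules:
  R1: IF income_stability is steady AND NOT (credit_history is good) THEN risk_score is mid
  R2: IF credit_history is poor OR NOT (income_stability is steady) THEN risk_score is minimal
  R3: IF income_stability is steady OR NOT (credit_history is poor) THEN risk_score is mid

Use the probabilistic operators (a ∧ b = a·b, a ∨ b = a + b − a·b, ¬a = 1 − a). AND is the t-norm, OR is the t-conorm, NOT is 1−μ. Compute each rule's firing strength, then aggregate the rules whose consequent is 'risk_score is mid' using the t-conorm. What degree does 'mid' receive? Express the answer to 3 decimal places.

R1: steady=0.41, ¬good=1−0.70=0.30; AND[a·b] → w = 0.1230
R2: poor=0.92, ¬steady=1−0.41=0.59; OR[a + b − a·b] → w = 0.9672
R3: steady=0.41, ¬poor=1−0.92=0.08; OR[a + b − a·b] → w = 0.4572
Rules with consequent 'mid': {R1, R3} → strengths 0.1230, 0.4572
Aggregate via t-conorm [a + b − a·b]: 0.5240

0.524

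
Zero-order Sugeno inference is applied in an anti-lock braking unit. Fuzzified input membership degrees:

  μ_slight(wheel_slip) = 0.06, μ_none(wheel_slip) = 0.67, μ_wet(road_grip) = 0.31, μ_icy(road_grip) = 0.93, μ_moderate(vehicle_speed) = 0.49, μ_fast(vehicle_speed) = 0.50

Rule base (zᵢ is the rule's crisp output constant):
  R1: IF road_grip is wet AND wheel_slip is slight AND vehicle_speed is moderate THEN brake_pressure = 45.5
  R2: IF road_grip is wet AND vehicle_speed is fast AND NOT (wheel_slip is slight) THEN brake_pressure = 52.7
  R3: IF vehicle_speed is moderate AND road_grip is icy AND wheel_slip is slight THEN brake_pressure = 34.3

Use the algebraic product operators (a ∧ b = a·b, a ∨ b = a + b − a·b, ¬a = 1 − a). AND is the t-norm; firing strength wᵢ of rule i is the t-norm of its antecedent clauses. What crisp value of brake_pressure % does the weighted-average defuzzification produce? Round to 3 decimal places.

R1 (z=45.5): wet=0.31, slight=0.06, moderate=0.49; AND[a·b] → w = 0.0091
R2 (z=52.7): wet=0.31, fast=0.50, ¬slight=1−0.06=0.94; AND[a·b] → w = 0.1457
R3 (z=34.3): moderate=0.49, icy=0.93, slight=0.06; AND[a·b] → w = 0.0273
Weighted average = (0.0091·45.5 + 0.1457·52.7 + 0.0273·34.3) / (0.0091 + 0.1457 + 0.0273)
  = 9.0309 / 0.1822 = 49.578

49.578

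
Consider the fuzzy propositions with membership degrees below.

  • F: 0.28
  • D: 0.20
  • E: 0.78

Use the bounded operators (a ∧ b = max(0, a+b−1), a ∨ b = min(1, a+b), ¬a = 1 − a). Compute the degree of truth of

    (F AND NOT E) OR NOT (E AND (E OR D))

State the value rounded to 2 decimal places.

0.24

NOT E = 1 − 0.78 = 0.22
F AND NOT E = max(0, a+b−1) on (0.28, 0.22) = 0.00
E OR D = min(1, a+b) on (0.78, 0.20) = 0.98
E AND (E OR D) = max(0, a+b−1) on (0.78, 0.98) = 0.76
NOT (E AND (E OR D)) = 1 − 0.76 = 0.24
(F AND NOT E) OR NOT (E AND (E OR D)) = min(1, a+b) on (0.00, 0.24) = 0.24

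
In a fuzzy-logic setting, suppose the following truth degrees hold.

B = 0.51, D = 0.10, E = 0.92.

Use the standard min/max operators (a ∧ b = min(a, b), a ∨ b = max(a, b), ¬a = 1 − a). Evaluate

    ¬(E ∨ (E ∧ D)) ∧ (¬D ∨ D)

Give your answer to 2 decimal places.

E ∧ D = min(a, b) on (0.92, 0.10) = 0.10
E ∨ (E ∧ D) = max(a, b) on (0.92, 0.10) = 0.92
¬(E ∨ (E ∧ D)) = 1 − 0.92 = 0.08
¬D = 1 − 0.10 = 0.90
¬D ∨ D = max(a, b) on (0.90, 0.10) = 0.90
¬(E ∨ (E ∧ D)) ∧ (¬D ∨ D) = min(a, b) on (0.08, 0.90) = 0.08

0.08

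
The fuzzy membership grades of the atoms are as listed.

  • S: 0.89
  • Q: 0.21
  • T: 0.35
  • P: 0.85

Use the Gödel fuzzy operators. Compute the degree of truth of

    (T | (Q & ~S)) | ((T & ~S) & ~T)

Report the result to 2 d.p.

0.35

~S = 1 − 0.89 = 0.11
Q & ~S = min(a, b) on (0.21, 0.11) = 0.11
T | (Q & ~S) = max(a, b) on (0.35, 0.11) = 0.35
~S = 1 − 0.89 = 0.11
T & ~S = min(a, b) on (0.35, 0.11) = 0.11
~T = 1 − 0.35 = 0.65
(T & ~S) & ~T = min(a, b) on (0.11, 0.65) = 0.11
(T | (Q & ~S)) | ((T & ~S) & ~T) = max(a, b) on (0.35, 0.11) = 0.35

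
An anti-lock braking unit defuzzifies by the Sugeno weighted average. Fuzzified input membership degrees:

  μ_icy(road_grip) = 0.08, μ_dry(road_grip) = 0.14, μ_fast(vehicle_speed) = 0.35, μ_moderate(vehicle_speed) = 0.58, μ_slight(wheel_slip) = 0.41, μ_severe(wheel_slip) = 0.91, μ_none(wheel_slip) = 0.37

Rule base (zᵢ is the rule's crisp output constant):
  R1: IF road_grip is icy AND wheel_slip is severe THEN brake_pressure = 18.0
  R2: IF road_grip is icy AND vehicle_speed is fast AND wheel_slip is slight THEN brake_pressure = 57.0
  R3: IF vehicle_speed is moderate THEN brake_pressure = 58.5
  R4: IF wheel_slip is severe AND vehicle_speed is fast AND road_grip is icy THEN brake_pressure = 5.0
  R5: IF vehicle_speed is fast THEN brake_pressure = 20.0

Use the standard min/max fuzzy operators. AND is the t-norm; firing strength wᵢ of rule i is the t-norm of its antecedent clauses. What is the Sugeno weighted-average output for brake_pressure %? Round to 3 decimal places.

R1 (z=18.0): icy=0.08, severe=0.91; AND[min(a, b)] → w = 0.08
R2 (z=57.0): icy=0.08, fast=0.35, slight=0.41; AND[min(a, b)] → w = 0.08
R3 (z=58.5): moderate=0.58 → w = 0.58
R4 (z=5.0): severe=0.91, fast=0.35, icy=0.08; AND[min(a, b)] → w = 0.08
R5 (z=20.0): fast=0.35 → w = 0.35
Weighted average = (0.08·18.0 + 0.08·57.0 + 0.58·58.5 + 0.08·5.0 + 0.35·20.0) / (0.08 + 0.08 + 0.58 + 0.08 + 0.35)
  = 47.3300 / 1.1700 = 40.453

40.453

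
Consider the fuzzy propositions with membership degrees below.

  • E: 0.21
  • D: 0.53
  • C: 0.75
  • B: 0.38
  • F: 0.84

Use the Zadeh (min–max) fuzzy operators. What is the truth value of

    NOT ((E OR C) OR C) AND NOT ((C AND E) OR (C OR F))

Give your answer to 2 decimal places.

0.16

E OR C = max(a, b) on (0.21, 0.75) = 0.75
(E OR C) OR C = max(a, b) on (0.75, 0.75) = 0.75
NOT ((E OR C) OR C) = 1 − 0.75 = 0.25
C AND E = min(a, b) on (0.75, 0.21) = 0.21
C OR F = max(a, b) on (0.75, 0.84) = 0.84
(C AND E) OR (C OR F) = max(a, b) on (0.21, 0.84) = 0.84
NOT ((C AND E) OR (C OR F)) = 1 − 0.84 = 0.16
NOT ((E OR C) OR C) AND NOT ((C AND E) OR (C OR F)) = min(a, b) on (0.25, 0.16) = 0.16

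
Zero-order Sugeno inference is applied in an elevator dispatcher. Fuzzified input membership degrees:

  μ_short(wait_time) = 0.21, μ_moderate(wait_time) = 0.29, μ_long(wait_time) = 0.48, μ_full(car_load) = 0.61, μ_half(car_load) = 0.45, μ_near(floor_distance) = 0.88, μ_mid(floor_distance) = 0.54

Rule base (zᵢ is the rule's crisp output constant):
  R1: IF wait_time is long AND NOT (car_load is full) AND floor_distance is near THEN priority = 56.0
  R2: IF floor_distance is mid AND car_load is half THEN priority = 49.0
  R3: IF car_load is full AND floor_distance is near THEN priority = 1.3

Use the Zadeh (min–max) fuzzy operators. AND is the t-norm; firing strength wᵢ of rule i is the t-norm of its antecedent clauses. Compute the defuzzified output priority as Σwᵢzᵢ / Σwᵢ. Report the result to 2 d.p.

30.82

R1 (z=56.0): long=0.48, ¬full=1−0.61=0.39, near=0.88; AND[min(a, b)] → w = 0.39
R2 (z=49.0): mid=0.54, half=0.45; AND[min(a, b)] → w = 0.45
R3 (z=1.3): full=0.61, near=0.88; AND[min(a, b)] → w = 0.61
Weighted average = (0.39·56.0 + 0.45·49.0 + 0.61·1.3) / (0.39 + 0.45 + 0.61)
  = 44.6830 / 1.4500 = 30.82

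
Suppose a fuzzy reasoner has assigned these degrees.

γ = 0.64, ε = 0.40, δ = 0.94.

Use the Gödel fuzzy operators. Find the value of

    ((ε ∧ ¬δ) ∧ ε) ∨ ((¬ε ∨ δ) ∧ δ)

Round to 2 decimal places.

¬δ = 1 − 0.94 = 0.06
ε ∧ ¬δ = min(a, b) on (0.40, 0.06) = 0.06
(ε ∧ ¬δ) ∧ ε = min(a, b) on (0.06, 0.40) = 0.06
¬ε = 1 − 0.40 = 0.60
¬ε ∨ δ = max(a, b) on (0.60, 0.94) = 0.94
(¬ε ∨ δ) ∧ δ = min(a, b) on (0.94, 0.94) = 0.94
((ε ∧ ¬δ) ∧ ε) ∨ ((¬ε ∨ δ) ∧ δ) = max(a, b) on (0.06, 0.94) = 0.94

0.94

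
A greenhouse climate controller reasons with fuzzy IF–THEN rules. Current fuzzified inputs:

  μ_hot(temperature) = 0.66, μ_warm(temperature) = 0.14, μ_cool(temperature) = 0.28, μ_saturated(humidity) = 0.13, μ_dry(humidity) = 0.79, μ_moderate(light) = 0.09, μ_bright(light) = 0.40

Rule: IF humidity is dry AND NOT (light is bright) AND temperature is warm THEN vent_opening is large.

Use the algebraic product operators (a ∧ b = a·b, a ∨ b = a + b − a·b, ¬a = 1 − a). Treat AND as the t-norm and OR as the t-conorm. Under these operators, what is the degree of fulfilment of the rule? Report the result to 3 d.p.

0.066

firing strength: dry=0.79, ¬bright=1−0.40=0.60, warm=0.14; AND[a·b] → w = 0.0664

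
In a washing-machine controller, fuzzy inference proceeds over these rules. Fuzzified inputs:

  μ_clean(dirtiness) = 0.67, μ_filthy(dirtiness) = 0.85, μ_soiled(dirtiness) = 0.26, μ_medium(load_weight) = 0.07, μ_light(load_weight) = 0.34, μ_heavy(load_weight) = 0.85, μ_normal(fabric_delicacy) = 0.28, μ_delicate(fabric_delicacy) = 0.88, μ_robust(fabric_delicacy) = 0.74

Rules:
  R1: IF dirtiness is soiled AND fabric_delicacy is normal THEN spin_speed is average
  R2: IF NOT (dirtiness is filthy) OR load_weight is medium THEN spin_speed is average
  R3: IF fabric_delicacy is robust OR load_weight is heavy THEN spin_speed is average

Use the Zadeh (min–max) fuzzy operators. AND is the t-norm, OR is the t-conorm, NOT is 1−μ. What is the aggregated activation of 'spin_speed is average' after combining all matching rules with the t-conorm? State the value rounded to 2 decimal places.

0.85

R1: soiled=0.26, normal=0.28; AND[min(a, b)] → w = 0.26
R2: ¬filthy=1−0.85=0.15, medium=0.07; OR[max(a, b)] → w = 0.15
R3: robust=0.74, heavy=0.85; OR[max(a, b)] → w = 0.85
Rules with consequent 'average': {R1, R2, R3} → strengths 0.26, 0.15, 0.85
Aggregate via t-conorm [max(a, b)]: 0.85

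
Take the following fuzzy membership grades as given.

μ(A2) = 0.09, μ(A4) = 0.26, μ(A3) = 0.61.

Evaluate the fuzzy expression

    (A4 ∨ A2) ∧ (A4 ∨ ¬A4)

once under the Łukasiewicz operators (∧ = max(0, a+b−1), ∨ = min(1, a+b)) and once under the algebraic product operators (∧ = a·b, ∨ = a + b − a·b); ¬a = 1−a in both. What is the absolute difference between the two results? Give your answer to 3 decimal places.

0.086

Under Łukasiewicz:
  A4 ∨ A2 = min(1, a+b) on (0.26, 0.09) = 0.35
  ¬A4 = 1 − 0.26 = 0.74
  A4 ∨ ¬A4 = min(1, a+b) on (0.26, 0.74) = 1.00
  (A4 ∨ A2) ∧ (A4 ∨ ¬A4) = max(0, a+b−1) on (0.35, 1.00) = 0.35
  → value = 0.3500
Under algebraic product:
  A4 ∨ A2 = a + b − a·b on (0.2600, 0.0900) = 0.3266
  ¬A4 = 1 − 0.2600 = 0.7400
  A4 ∨ ¬A4 = a + b − a·b on (0.2600, 0.7400) = 0.8076
  (A4 ∨ A2) ∧ (A4 ∨ ¬A4) = a·b on (0.3266, 0.8076) = 0.2638
  → value = 0.2638
|0.3500 − 0.2638| = 0.086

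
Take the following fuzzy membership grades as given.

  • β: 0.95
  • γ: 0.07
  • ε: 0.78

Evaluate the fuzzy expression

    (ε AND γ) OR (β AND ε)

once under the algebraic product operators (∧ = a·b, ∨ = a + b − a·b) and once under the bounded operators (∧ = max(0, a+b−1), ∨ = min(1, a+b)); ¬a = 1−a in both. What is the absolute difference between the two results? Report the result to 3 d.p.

0.025

Under algebraic product:
  ε AND γ = a·b on (0.7800, 0.0700) = 0.0546
  β AND ε = a·b on (0.9500, 0.7800) = 0.7410
  (ε AND γ) OR (β AND ε) = a + b − a·b on (0.0546, 0.7410) = 0.7551
  → value = 0.7551
Under bounded:
  ε AND γ = max(0, a+b−1) on (0.78, 0.07) = 0.00
  β AND ε = max(0, a+b−1) on (0.95, 0.78) = 0.73
  (ε AND γ) OR (β AND ε) = min(1, a+b) on (0.00, 0.73) = 0.73
  → value = 0.7300
|0.7551 − 0.7300| = 0.025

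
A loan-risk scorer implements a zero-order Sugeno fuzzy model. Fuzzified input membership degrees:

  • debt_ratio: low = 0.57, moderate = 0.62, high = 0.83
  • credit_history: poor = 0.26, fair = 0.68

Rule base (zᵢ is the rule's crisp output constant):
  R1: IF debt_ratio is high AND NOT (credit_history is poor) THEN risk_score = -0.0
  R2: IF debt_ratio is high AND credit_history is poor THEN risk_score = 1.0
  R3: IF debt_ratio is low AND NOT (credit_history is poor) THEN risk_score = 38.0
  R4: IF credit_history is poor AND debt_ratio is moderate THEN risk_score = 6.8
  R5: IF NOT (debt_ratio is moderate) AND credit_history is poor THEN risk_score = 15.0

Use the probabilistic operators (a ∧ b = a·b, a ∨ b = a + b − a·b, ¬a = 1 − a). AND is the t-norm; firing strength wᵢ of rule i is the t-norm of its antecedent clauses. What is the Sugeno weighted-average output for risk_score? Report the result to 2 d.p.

12.45

R1 (z=-0.0): high=0.83, ¬poor=1−0.26=0.74; AND[a·b] → w = 0.6142
R2 (z=1.0): high=0.83, poor=0.26; AND[a·b] → w = 0.2158
R3 (z=38.0): low=0.57, ¬poor=1−0.26=0.74; AND[a·b] → w = 0.4218
R4 (z=6.8): poor=0.26, moderate=0.62; AND[a·b] → w = 0.1612
R5 (z=15.0): ¬moderate=1−0.62=0.38, poor=0.26; AND[a·b] → w = 0.0988
Weighted average = (0.6142·-0.0 + 0.2158·1.0 + 0.4218·38.0 + 0.1612·6.8 + 0.0988·15.0) / (0.6142 + 0.2158 + 0.4218 + 0.1612 + 0.0988)
  = 18.8224 / 1.5118 = 12.45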